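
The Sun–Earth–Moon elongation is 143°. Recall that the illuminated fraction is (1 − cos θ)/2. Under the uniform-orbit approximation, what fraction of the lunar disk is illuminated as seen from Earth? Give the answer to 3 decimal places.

Half-versine of 143°: (1 − (-0.799))/2 = 0.899.

0.899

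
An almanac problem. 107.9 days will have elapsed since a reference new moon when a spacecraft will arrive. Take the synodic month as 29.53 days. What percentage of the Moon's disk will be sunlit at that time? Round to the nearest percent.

Reduce mod P: 107.9 − 3×29.53 = 19.31 d into the current lunation.
Elongation θ = 360° × 19.31/29.53 ≈ 235.4°.
Illuminated fraction = (1 − cos 235.4°)/2 = (1 − (-0.568))/2 ≈ 0.784, so 78%.

78%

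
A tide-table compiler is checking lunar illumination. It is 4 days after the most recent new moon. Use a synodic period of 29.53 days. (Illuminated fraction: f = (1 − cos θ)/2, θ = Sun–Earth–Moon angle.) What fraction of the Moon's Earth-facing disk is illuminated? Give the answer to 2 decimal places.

0.17

Elongation θ = 360° × 4/29.53 ≈ 48.8°.
With cos θ = 0.659, the lit fraction is (1 − 0.659)/2 ≈ 0.170.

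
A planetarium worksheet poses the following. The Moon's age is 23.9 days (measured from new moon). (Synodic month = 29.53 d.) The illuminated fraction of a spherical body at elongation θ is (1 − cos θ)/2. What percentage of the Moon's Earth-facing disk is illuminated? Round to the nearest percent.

32%

Phase angle: θ = 360°·(23.9 d)/(29.53 d) = 291.4°.
Illuminated fraction = (1 − cos 291.4°)/2 = (1 − 0.364)/2 ≈ 0.318, so 32%.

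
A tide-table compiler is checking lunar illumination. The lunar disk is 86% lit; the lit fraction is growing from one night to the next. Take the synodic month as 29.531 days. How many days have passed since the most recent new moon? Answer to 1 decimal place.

11.2 days

From f = (1 − cos θ)/2: cos θ = 1 − 2×0.86 = -0.720; arccos → 136.1°.
The Moon is waxing (0°–180°), so θ = 136.1° directly.
That fraction of the synodic month is 136.1/360 × 29.531 d ≈ 11.16 d.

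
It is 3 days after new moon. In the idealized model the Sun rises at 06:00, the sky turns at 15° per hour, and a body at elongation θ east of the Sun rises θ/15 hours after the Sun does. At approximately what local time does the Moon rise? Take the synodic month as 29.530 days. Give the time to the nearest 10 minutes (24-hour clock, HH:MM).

Elongation θ = 360° × 3/29.530 ≈ 36.6°.
At 15° of sky rotation per hour, 36.6° corresponds to a 2.44 h lag.
06:00 + 2.438 h ≈ 08:26 → 08:30 to the nearest ten minutes.

08:30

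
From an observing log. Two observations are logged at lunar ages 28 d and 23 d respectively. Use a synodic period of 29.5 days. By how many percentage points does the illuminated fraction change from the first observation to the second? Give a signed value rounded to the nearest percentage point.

+38 pp

θ₁ = 360° × 28/29.5 = 341.7°, f₁ = (1 − cos θ₁)/2 = 0.025.
θ₂ = 360° × 23/29.5 = 280.7°, f₂ = (1 − cos θ₂)/2 = 0.407.
Change = f₂ − f₁ = +0.382 → +38 percentage points.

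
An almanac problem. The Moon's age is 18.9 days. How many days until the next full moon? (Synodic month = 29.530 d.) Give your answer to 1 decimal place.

25.4 days

Full moon is 0.5 of the way through the cycle: age 0.5 × 29.530 = 14.765 d.
Already past this cycle's full moon; the next is at 14.765 + 29.530 = 44.295 d, so 44.295 − 18.9 = 25.395 days.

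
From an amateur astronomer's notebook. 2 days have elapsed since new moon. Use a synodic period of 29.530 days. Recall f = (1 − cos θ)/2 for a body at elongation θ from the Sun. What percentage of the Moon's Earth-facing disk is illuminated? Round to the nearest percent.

4%

Phase angle: θ = 360°·(2 d)/(29.530 d) = 24.4°.
cos 24.4° = 0.911, so f = (1 − 0.911)/2 = 0.045, so 4%.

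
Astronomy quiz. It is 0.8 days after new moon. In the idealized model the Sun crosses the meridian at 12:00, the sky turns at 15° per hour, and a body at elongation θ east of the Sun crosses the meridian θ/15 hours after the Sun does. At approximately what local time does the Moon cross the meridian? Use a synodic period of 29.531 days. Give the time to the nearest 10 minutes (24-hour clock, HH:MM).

The Moon has covered 0.8/29.531 of its cycle, so θ ≈ 360° × 0.8/29.531 = 9.8°.
At 15° of sky rotation per hour, 9.8° corresponds to a 0.65 h lag.
12:00 + 0.650 h ≈ 12:39 → 12:40 to the nearest ten minutes.

12:40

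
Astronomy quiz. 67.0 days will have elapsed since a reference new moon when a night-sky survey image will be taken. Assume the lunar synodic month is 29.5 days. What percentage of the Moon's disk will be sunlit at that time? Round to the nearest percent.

67.0/29.5 = 2.271 lunations, so 2 complete cycles and 8.00 d into the next.
Elongation θ = 360° × 8.00/29.5 ≈ 97.6°.
cos 97.6° = (-0.133), so f = (1 − (-0.133))/2 = 0.566, so 57%.

57%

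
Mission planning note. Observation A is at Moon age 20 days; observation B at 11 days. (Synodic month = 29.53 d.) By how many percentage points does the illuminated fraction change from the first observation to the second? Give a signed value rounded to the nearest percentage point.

+13 pp

First observation: θ = 360°·20/29.53 = 243.8°, so f = 0.721.
Second observation: θ = 134.1°, f = 0.848.
Δf = 0.848 − 0.721 = +0.127, i.e. +13 pp.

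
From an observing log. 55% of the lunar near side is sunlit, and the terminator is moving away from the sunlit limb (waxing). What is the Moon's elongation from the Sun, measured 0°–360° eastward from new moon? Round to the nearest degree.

cos θ = 1 − 2f = -0.100, giving a principal value of 95.7°.
Waxing ⇒ before full, so θ = 95.7°.

96°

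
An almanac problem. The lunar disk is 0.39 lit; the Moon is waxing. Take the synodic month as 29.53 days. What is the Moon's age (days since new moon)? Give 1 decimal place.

cos θ = 1 − 2f = 0.220, giving a principal value of 77.3°.
Waxing ⇒ before full, so θ = 77.3°.
That fraction of the synodic month is 77.3/360 × 29.53 d ≈ 6.34 d.

6.3 days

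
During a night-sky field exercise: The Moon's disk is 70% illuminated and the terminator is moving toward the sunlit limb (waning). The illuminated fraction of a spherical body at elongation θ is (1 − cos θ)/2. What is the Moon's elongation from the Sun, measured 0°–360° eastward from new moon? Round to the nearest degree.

246°

Invert f = (1 − cos θ)/2 to get cos θ = 1 − 2(0.70) = -0.400, hence θ₀ = arccos -0.400 = 113.6°.
Since the Moon is past full (waning), take the reflex angle: θ = 360° − 113.6° = 246.4°.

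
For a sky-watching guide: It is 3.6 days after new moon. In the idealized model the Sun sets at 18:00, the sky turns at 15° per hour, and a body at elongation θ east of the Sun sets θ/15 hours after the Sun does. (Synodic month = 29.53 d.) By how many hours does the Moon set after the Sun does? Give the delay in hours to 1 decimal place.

Elongation θ = 360° × 3.6/29.53 ≈ 43.9°.
At 15° of sky rotation per hour, 43.9° corresponds to a 2.93 h lag.
So the Moon sets 2.93 h after the Sun.

2.9 h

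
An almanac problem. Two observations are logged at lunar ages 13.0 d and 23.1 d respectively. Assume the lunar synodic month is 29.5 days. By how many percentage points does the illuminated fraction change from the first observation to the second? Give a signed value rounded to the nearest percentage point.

θ₁ = 360° × 13.0/29.5 = 158.6°, f₁ = (1 − cos θ₁)/2 = 0.966.
θ₂ = 360° × 23.1/29.5 = 281.9°, f₂ = (1 − cos θ₂)/2 = 0.397.
Change = f₂ − f₁ = -0.569 → -57 percentage points.

-57 percentage points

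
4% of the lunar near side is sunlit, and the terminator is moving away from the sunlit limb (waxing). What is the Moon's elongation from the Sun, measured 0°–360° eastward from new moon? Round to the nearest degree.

23°

From f = (1 − cos θ)/2: cos θ = 1 − 2×0.04 = 0.920; arccos → 23.1°.
The Moon is waxing (0°–180°), so θ = 23.1° directly.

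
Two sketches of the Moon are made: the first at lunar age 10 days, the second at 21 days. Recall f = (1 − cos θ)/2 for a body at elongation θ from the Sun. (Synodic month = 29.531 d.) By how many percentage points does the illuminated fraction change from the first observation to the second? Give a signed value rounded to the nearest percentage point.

θ₁ = 360° × 10/29.531 = 121.9°, f₁ = (1 − cos θ₁)/2 = 0.764.
θ₂ = 360° × 21/29.531 = 256.0°, f₂ = (1 − cos θ₂)/2 = 0.621.
Change = f₂ − f₁ = -0.143 → -14 percentage points.

-14 pp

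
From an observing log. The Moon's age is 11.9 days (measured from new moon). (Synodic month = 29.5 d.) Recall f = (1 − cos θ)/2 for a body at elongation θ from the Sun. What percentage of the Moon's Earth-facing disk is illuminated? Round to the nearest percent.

Elongation θ = 360° × 11.9/29.5 ≈ 145.2°.
cos 145.2° = (-0.821), so f = (1 − (-0.821))/2 = 0.911, so 91%.

91%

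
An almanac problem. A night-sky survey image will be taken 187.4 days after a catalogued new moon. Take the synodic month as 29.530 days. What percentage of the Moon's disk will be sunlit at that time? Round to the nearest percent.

Reduce mod P: 187.4 − 6×29.530 = 10.22 d into the current lunation.
Elongation θ = 360° × 10.22/29.530 ≈ 124.6°.
cos 124.6° = (-0.568), so f = (1 − (-0.568))/2 = 0.784, so 78%.

78%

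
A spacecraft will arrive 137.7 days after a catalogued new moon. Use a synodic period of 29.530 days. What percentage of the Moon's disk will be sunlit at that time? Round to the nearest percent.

76%

137.7 d spans 4 complete synodic months (4 × 29.530 = 118.12 d) plus 19.58 d.
Phase angle: θ = 360°·(19.58 d)/(29.530 d) = 238.7°.
Illuminated fraction = (1 − cos 238.7°)/2 = (1 − (-0.520))/2 ≈ 0.760, so 76%.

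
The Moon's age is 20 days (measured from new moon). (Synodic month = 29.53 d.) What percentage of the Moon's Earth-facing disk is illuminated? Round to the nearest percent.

Elongation θ = 360° × 20/29.53 ≈ 243.8°.
Illuminated fraction = (1 − cos 243.8°)/2 = (1 − (-0.441))/2 ≈ 0.721, so 72%.

72%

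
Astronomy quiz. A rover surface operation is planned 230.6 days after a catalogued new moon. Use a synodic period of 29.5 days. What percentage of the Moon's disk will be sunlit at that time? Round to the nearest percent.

30%

Reduce mod P: 230.6 − 7×29.5 = 24.10 d into the current lunation.
Elongation θ = 360° × 24.10/29.5 ≈ 294.1°.
With cos θ = 0.408, the lit fraction is (1 − 0.408)/2 ≈ 0.296, so 30%.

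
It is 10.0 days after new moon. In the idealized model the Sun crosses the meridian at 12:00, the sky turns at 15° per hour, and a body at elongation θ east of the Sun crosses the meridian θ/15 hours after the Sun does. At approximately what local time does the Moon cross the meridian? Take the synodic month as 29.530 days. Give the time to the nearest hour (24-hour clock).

Elongation θ = 360° × 10.0/29.530 ≈ 121.9°.
Delay after the Sun = 121.9° / (15°/h) ≈ 8.13 h.
12:00 + 8.13 h ≈ 20:08 → 20:00 to the nearest hour.

20:00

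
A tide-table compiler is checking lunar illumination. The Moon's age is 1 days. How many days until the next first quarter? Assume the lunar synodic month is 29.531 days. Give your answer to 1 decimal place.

First quarter is 0.25 of the way through the cycle: age 0.25 × 29.531 = 7.383 d.
So 6.383 days remain (7.383 − 1).

6.4 days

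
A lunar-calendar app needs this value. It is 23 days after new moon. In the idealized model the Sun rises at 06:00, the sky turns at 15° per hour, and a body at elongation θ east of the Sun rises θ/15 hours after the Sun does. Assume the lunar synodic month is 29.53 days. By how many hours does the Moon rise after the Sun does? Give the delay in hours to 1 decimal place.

18.7 h

Elongation θ = 360° × 23/29.53 ≈ 280.4°.
At 15° of sky rotation per hour, 280.4° corresponds to a 18.69 h lag.
So the Moon rises 18.69 h after the Sun.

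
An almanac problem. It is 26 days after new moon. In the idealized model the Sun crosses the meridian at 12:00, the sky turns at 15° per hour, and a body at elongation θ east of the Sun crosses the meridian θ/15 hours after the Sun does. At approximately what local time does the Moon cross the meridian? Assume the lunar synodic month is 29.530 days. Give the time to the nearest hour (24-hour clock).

09:00

The Moon has covered 26/29.530 of its cycle, so θ ≈ 360° × 26/29.530 = 317.0°.
At 15° of sky rotation per hour, 317.0° corresponds to a 21.13 h lag.
12:00 + 21.13 h ≈ 09:08 → 09:00 to the nearest hour.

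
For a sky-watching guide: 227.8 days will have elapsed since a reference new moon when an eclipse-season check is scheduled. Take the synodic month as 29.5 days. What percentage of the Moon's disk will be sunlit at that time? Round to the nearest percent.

59%

227.8 d spans 7 complete synodic months (7 × 29.5 = 206.50 d) plus 21.30 d.
Elongation θ = 360° × 21.30/29.5 ≈ 259.9°.
cos 259.9° = (-0.175), so f = (1 − (-0.175))/2 = 0.587, so 59%.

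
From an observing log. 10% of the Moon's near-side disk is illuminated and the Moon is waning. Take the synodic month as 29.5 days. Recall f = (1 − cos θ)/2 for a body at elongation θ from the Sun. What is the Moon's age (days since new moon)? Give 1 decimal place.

26.5 days

From f = (1 − cos θ)/2: cos θ = 1 − 2×0.10 = 0.800; arccos → 36.9°.
Waning ⇒ past full, so θ = 360° − 36.9° = 323.1°.
At 360°/29.5 d per day, 323.1° corresponds to 26.48 days.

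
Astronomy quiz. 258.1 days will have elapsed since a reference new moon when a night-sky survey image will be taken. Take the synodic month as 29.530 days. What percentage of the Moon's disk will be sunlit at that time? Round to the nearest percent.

53%

258.1 d spans 8 complete synodic months (8 × 29.530 = 236.24 d) plus 21.86 d.
The Moon has covered 21.86/29.530 of its cycle, so θ ≈ 360° × 21.86/29.530 = 266.5°.
cos 266.5° = (-0.061), so f = (1 − (-0.061))/2 = 0.531, so 53%.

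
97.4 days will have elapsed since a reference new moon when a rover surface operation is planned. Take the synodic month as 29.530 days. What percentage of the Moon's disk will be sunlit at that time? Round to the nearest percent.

97.4/29.530 = 3.298 lunations, so 3 complete cycles and 8.81 d into the next.
Elongation θ = 360° × 8.81/29.530 ≈ 107.4°.
cos 107.4° = (-0.299), so f = (1 − (-0.299))/2 = 0.650, so 65%.

65%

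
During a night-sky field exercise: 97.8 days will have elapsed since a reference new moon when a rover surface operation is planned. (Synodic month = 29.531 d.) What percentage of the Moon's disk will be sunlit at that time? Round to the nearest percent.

97.8/29.531 = 3.312 lunations, so 3 complete cycles and 9.21 d into the next.
Elongation θ = 360° × 9.21/29.531 ≈ 112.2°.
Illuminated fraction = (1 − cos 112.2°)/2 = (1 − (-0.378))/2 ≈ 0.689, so 69%.

69%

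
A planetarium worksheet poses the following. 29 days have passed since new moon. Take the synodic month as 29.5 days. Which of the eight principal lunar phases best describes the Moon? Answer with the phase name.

new moon

At 29/29.5 of the cycle, θ ≈ 354° — the new moon range.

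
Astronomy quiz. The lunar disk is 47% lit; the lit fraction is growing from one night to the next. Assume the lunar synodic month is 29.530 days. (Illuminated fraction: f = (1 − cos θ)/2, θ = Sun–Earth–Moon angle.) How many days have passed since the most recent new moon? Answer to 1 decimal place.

7.1 days

From f = (1 − cos θ)/2: cos θ = 1 − 2×0.47 = 0.060; arccos → 86.6°.
The Moon is waxing (0°–180°), so θ = 86.6° directly.
At 360°/29.530 d per day, 86.6° corresponds to 7.10 days.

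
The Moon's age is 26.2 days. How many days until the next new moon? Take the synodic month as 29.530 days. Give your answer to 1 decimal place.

The next new moon completes the synodic month: 29.530 − 26.2 = 3.330 days.

3.3 days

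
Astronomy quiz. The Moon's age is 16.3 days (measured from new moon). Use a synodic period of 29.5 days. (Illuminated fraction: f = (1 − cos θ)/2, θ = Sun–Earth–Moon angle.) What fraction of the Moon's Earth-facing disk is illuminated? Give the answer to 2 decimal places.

0.97

The Moon has covered 16.3/29.5 of its cycle, so θ ≈ 360° × 16.3/29.5 = 198.9°.
With cos θ = (-0.946), the lit fraction is (1 − (-0.946))/2 ≈ 0.973.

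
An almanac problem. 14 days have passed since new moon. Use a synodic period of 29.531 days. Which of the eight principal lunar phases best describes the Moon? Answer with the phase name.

At 14/29.531 of the cycle, θ ≈ 171° — the full moon range.

full moon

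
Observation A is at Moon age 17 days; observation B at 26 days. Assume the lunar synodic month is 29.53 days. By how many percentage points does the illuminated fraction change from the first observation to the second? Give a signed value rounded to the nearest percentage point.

-81 pp

θ₁ = 360° × 17/29.53 = 207.2°, f₁ = (1 − cos θ₁)/2 = 0.945.
θ₂ = 360° × 26/29.53 = 317.0°, f₂ = (1 − cos θ₂)/2 = 0.135.
Change = f₂ − f₁ = -0.810 → -81 percentage points.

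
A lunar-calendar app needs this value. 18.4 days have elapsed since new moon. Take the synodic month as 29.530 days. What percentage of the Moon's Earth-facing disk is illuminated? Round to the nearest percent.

86%

The Moon has covered 18.4/29.530 of its cycle, so θ ≈ 360° × 18.4/29.530 = 224.3°.
cos 224.3° = (-0.716), so f = (1 − (-0.716))/2 = 0.858, so 86%.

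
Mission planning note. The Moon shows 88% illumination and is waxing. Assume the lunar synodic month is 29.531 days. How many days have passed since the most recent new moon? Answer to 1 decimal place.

11.4 days

cos θ = 1 − 2f = -0.760, giving a principal value of 139.5°.
Before full moon the principal value applies: θ = 139.5°.
At 360°/29.531 d per day, 139.5° corresponds to 11.44 days.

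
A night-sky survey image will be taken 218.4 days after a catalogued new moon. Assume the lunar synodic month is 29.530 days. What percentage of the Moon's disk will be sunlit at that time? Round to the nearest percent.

Reduce mod P: 218.4 − 7×29.530 = 11.69 d into the current lunation.
The Moon has covered 11.69/29.530 of its cycle, so θ ≈ 360° × 11.69/29.530 = 142.5°.
Illuminated fraction = (1 − cos 142.5°)/2 = (1 − (-0.793))/2 ≈ 0.897, so 90%.

90%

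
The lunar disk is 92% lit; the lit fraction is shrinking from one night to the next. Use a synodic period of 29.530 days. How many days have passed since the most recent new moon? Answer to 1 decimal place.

17.5 days

cos θ = 1 − 2f = -0.840, giving a principal value of 147.1°.
A waning Moon lies in 180°–360°, so θ = 360° − 147.1° = 212.9°.
At 360°/29.530 d per day, 212.9° corresponds to 17.46 days.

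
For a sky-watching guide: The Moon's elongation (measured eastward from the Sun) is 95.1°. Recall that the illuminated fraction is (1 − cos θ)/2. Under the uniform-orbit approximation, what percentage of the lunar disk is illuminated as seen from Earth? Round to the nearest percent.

f = (1 − cos 95.1°)/2 = (1 − (-0.089))/2 ≈ 0.544, i.e. 54%.

54%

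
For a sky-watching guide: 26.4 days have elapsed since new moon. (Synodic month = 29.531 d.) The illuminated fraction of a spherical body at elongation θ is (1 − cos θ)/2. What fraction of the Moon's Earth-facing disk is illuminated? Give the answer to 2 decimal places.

0.11

Elongation θ = 360° × 26.4/29.531 ≈ 321.8°.
cos 321.8° = 0.786, so f = (1 − 0.786)/2 = 0.107.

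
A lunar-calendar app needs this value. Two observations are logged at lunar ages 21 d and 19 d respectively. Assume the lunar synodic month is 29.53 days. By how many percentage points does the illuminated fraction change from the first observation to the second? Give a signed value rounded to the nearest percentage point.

θ₁ = 360° × 21/29.53 = 256.0°, f₁ = (1 − cos θ₁)/2 = 0.621.
θ₂ = 360° × 19/29.53 = 231.6°, f₂ = (1 − cos θ₂)/2 = 0.810.
Change = f₂ − f₁ = +0.190 → +19 percentage points.

+19 percentage points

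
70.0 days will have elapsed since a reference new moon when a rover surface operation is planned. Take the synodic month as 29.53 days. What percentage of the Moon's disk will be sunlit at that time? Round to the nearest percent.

70.0/29.53 = 2.370 lunations, so 2 complete cycles and 10.94 d into the next.
The Moon has covered 10.94/29.53 of its cycle, so θ ≈ 360° × 10.94/29.53 = 133.4°.
With cos θ = (-0.687), the lit fraction is (1 − (-0.687))/2 ≈ 0.843, so 84%.

84%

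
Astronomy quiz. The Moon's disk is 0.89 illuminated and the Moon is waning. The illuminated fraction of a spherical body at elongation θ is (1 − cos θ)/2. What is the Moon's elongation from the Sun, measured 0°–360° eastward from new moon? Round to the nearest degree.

219°

cos θ = 1 − 2f = -0.780, giving a principal value of 141.3°.
Waning ⇒ past full, so θ = 360° − 141.3° = 218.7°.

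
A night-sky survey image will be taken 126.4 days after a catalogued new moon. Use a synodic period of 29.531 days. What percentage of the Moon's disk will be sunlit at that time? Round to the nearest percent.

59%

126.4 d spans 4 complete synodic months (4 × 29.531 = 118.12 d) plus 8.28 d.
Phase angle: θ = 360°·(8.28 d)/(29.531 d) = 100.9°.
Illuminated fraction = (1 − cos 100.9°)/2 = (1 − (-0.189))/2 ≈ 0.594, so 59%.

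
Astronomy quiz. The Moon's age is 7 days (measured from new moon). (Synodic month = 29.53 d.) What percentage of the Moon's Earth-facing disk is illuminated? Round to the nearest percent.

Phase angle: θ = 360°·(7 d)/(29.53 d) = 85.3°.
cos 85.3° = 0.081, so f = (1 − 0.081)/2 = 0.459, so 46%.

46%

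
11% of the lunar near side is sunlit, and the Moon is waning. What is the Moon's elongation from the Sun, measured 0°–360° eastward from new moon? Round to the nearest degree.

From f = (1 − cos θ)/2: cos θ = 1 − 2×0.11 = 0.780; arccos → 38.7°.
Waning ⇒ past full, so θ = 360° − 38.7° = 321.3°.

321°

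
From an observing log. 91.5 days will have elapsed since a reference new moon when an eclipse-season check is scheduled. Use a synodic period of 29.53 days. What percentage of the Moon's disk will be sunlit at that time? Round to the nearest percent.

9%

Reduce mod P: 91.5 − 3×29.53 = 2.91 d into the current lunation.
Elongation θ = 360° × 2.91/29.53 ≈ 35.5°.
Illuminated fraction = (1 − cos 35.5°)/2 = (1 − 0.814)/2 ≈ 0.093, so 9%.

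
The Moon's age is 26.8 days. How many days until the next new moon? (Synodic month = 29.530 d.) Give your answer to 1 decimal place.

The next new moon completes the synodic month: 29.530 − 26.8 = 2.730 days.

2.7 days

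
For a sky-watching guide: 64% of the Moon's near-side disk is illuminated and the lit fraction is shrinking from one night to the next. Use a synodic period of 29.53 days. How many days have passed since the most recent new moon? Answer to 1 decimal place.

20.8 days

From f = (1 − cos θ)/2: cos θ = 1 − 2×0.64 = -0.280; arccos → 106.3°.
A waning Moon lies in 180°–360°, so θ = 360° − 106.3° = 253.7°.
That fraction of the synodic month is 253.7/360 × 29.53 d ≈ 20.81 d.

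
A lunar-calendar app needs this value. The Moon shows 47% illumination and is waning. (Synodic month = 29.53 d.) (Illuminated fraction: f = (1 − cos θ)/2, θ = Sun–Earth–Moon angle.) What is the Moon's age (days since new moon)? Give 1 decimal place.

22.4 days

From f = (1 − cos θ)/2: cos θ = 1 − 2×0.47 = 0.060; arccos → 86.6°.
Waning ⇒ past full, so θ = 360° − 86.6° = 273.4°.
At 360°/29.53 d per day, 273.4° corresponds to 22.43 days.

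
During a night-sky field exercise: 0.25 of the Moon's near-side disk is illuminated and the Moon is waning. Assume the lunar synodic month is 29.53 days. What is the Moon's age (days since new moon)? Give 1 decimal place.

From f = (1 − cos θ)/2: cos θ = 1 − 2×0.25 = 0.500; arccos → 60.0°.
Since the Moon is past full (waning), take the reflex angle: θ = 360° − 60.0° = 300.0°.
Age = 29.53 × 300.0°/360° ≈ 24.61 days.

24.6 days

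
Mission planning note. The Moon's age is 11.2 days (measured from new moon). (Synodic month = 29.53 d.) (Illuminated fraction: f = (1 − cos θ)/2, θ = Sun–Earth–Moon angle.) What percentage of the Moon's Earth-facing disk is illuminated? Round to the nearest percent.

Elongation θ = 360° × 11.2/29.53 ≈ 136.5°.
With cos θ = (-0.726), the lit fraction is (1 − (-0.726))/2 ≈ 0.863, so 86%.

86%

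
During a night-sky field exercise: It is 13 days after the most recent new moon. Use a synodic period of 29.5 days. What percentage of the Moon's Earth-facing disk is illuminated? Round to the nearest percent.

97%

Phase angle: θ = 360°·(13 d)/(29.5 d) = 158.6°.
cos 158.6° = (-0.931), so f = (1 − (-0.931))/2 = 0.966, so 97%.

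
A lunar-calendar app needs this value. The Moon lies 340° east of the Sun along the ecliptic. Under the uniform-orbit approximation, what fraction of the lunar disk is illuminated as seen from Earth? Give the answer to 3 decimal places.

cos 340° = 0.940, so f = (1 − 0.940)/2 = 0.030.

0.030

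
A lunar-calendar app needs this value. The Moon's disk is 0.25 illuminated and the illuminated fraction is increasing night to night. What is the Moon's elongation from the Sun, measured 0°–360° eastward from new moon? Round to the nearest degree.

Invert f = (1 − cos θ)/2 to get cos θ = 1 − 2(0.25) = 0.500, hence θ₀ = arccos 0.500 = 60.0°.
The Moon is waxing (0°–180°), so θ = 60.0° directly.

60°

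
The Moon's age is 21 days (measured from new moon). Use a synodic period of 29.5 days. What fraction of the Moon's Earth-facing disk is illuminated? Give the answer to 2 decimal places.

Elongation θ = 360° × 21/29.5 ≈ 256.3°.
cos 256.3° = (-0.237), so f = (1 − (-0.237))/2 = 0.619.

0.62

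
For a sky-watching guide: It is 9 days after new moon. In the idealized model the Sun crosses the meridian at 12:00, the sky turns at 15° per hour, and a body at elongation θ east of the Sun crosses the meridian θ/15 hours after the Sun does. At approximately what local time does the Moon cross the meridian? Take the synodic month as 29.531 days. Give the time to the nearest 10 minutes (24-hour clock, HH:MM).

19:20

The Moon has covered 9/29.531 of its cycle, so θ ≈ 360° × 9/29.531 = 109.7°.
Delay after the Sun = 109.7° / (15°/h) ≈ 7.31 h.
12:00 + 7.314 h ≈ 19:19 → 19:20 to the nearest ten minutes.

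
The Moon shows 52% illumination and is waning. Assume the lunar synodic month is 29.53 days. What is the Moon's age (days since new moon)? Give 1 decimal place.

22.0 days

cos θ = 1 − 2f = -0.040, giving a principal value of 92.3°.
Waning ⇒ past full, so θ = 360° − 92.3° = 267.7°.
At 360°/29.53 d per day, 267.7° corresponds to 21.96 days.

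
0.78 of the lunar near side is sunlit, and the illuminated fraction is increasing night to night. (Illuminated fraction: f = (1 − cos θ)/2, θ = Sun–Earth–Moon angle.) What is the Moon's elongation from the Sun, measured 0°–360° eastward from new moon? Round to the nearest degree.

124°

Invert f = (1 − cos θ)/2 to get cos θ = 1 − 2(0.78) = -0.560, hence θ₀ = arccos -0.560 = 124.1°.
The Moon is waxing (0°–180°), so θ = 124.1° directly.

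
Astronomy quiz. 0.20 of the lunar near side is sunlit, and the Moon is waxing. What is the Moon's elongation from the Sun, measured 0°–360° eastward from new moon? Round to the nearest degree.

cos θ = 1 − 2f = 0.600, giving a principal value of 53.1°.
Before full moon the principal value applies: θ = 53.1°.

53°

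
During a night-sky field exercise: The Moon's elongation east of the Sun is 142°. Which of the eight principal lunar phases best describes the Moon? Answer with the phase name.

waxing gibbous

142° lies in the waxing gibbous sector of the 8-phase cycle.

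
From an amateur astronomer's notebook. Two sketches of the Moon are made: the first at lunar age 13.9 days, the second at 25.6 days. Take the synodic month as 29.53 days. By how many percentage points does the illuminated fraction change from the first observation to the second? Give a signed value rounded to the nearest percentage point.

-83 percentage points

θ₁ = 360° × 13.9/29.53 = 169.5°, f₁ = (1 − cos θ₁)/2 = 0.992.
θ₂ = 360° × 25.6/29.53 = 312.1°, f₂ = (1 − cos θ₂)/2 = 0.165.
Change = f₂ − f₁ = -0.827 → -83 percentage points.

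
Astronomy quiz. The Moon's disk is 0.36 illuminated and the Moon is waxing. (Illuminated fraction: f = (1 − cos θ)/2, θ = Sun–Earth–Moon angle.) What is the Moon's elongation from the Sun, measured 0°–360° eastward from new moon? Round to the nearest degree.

74°

Invert f = (1 − cos θ)/2 to get cos θ = 1 − 2(0.36) = 0.280, hence θ₀ = arccos 0.280 = 73.7°.
The Moon is waxing (0°–180°), so θ = 73.7° directly.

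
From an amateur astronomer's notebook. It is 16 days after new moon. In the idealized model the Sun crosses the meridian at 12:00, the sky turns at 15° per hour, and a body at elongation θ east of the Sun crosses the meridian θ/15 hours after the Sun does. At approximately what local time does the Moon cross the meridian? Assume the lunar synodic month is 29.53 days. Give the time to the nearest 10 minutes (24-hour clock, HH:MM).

01:00

Phase angle: θ = 360°·(16 d)/(29.53 d) = 195.1°.
The Moon trails the Sun by θ/15 = 195.1/15 ≈ 13.00 hours.
12:00 + 13.004 h ≈ 01:00 → 01:00 to the nearest ten minutes.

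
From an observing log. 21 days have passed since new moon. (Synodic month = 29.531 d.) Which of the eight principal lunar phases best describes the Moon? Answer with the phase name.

last quarter

At 21/29.531 of the cycle, θ ≈ 256° — the last quarter range.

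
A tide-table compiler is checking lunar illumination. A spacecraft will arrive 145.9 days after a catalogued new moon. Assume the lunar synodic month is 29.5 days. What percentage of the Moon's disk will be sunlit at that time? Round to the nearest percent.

3%

Reduce mod P: 145.9 − 4×29.5 = 27.90 d into the current lunation.
Elongation θ = 360° × 27.90/29.5 ≈ 340.5°.
cos 340.5° = 0.942, so f = (1 − 0.942)/2 = 0.029, so 3%.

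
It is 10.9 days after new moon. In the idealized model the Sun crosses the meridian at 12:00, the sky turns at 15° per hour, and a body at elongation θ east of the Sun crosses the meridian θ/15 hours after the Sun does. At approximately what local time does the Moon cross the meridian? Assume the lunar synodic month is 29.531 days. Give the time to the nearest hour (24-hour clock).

21:00

Elongation θ = 360° × 10.9/29.531 ≈ 132.9°.
At 15° of sky rotation per hour, 132.9° corresponds to a 8.86 h lag.
12:00 + 8.86 h ≈ 20:52 → 21:00 to the nearest hour.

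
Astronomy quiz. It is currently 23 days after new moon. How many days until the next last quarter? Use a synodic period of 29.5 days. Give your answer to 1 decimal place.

28.6 days

Last quarter occurs at elongation 270°, i.e. at age 29.5 × 270/360 = 22.125 d.
Already past this cycle's last quarter; the next is at 22.125 + 29.5 = 51.625 d, so 51.625 − 23 = 28.625 days.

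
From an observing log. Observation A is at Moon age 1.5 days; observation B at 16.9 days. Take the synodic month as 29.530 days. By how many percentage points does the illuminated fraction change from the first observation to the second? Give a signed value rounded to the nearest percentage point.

θ₁ = 360° × 1.5/29.530 = 18.3°, f₁ = (1 − cos θ₁)/2 = 0.025.
θ₂ = 360° × 16.9/29.530 = 206.0°, f₂ = (1 − cos θ₂)/2 = 0.949.
Change = f₂ − f₁ = +0.924 → +92 percentage points.

+92 percentage points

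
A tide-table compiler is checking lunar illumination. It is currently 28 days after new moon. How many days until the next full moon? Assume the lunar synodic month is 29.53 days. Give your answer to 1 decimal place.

16.3 days

Full moon occurs at elongation 180°, i.e. at age 29.53 × 180/360 = 14.765 d.
This lunation's full moon (14.765 d) has passed, so add one period: 44.295 − 28 = 16.295 days.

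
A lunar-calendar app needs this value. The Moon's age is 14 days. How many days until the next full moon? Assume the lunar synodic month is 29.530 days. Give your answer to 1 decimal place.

Full moon occurs at elongation 180°, i.e. at age 29.530 × 180/360 = 14.765 d.
That is 14.765 − 14 = 0.765 days ahead.

0.8 days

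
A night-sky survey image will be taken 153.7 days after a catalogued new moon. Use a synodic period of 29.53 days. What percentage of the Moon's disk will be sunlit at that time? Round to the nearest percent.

153.7 d spans 5 complete synodic months (5 × 29.53 = 147.65 d) plus 6.05 d.
Elongation θ = 360° × 6.05/29.53 ≈ 73.8°.
With cos θ = 0.280, the lit fraction is (1 − 0.280)/2 ≈ 0.360, so 36%.

36%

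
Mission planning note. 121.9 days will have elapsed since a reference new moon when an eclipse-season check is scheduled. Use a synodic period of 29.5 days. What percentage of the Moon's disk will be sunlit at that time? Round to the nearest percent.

121.9 d spans 4 complete synodic months (4 × 29.5 = 118.00 d) plus 3.90 d.
Elongation θ = 360° × 3.90/29.5 ≈ 47.6°.
With cos θ = 0.674, the lit fraction is (1 − 0.674)/2 ≈ 0.163, so 16%.

16%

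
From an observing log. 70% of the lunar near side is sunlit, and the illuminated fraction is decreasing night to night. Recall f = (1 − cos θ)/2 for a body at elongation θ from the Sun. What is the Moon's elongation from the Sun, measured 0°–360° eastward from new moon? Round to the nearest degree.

246°

cos θ = 1 − 2f = -0.400, giving a principal value of 113.6°.
Waning ⇒ past full, so θ = 360° − 113.6° = 246.4°.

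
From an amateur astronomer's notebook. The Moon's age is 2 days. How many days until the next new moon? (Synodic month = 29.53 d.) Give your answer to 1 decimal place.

27.5 days

The next new moon completes the synodic month: 29.53 − 2 = 27.530 days.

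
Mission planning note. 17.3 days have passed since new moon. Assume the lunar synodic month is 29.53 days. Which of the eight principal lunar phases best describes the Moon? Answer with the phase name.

waning gibbous

θ ≈ 360° × 17.3/29.53 = 211°, which falls in the waning gibbous sector.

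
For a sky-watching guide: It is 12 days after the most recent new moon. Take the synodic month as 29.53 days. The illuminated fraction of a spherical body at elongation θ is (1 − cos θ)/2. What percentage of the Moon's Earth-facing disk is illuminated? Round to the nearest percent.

92%

Elongation θ = 360° × 12/29.53 ≈ 146.3°.
Illuminated fraction = (1 − cos 146.3°)/2 = (1 − (-0.832))/2 ≈ 0.916, so 92%.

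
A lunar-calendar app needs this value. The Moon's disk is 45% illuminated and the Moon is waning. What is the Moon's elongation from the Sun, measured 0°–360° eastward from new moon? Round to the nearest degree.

276°

Invert f = (1 − cos θ)/2 to get cos θ = 1 − 2(0.45) = 0.100, hence θ₀ = arccos 0.100 = 84.3°.
Waning ⇒ past full, so θ = 360° − 84.3° = 275.7°.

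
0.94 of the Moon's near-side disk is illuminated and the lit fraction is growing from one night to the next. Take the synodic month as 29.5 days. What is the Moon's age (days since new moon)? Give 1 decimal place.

12.4 days

From f = (1 − cos θ)/2: cos θ = 1 − 2×0.94 = -0.880; arccos → 151.6°.
The Moon is waxing (0°–180°), so θ = 151.6° directly.
That fraction of the synodic month is 151.6/360 × 29.5 d ≈ 12.43 d.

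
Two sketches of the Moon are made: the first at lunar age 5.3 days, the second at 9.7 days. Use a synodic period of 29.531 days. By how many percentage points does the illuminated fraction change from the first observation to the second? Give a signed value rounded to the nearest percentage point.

First observation: θ = 360°·5.3/29.531 = 64.6°, so f = 0.286.
Second observation: θ = 118.2°, f = 0.737.
Δf = 0.737 − 0.286 = +0.451, i.e. +45 pp.

+45 pp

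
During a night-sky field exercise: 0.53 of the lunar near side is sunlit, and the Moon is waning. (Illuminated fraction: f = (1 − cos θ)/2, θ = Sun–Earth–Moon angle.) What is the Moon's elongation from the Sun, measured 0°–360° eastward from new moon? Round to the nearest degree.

267°

From f = (1 − cos θ)/2: cos θ = 1 − 2×0.53 = -0.060; arccos → 93.4°.
Since the Moon is past full (waning), take the reflex angle: θ = 360° − 93.4° = 266.6°.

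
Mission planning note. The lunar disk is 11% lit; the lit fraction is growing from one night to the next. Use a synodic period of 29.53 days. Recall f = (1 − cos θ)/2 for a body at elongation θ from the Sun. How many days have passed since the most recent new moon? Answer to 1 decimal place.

3.2 days

cos θ = 1 − 2f = 0.780, giving a principal value of 38.7°.
Before full moon the principal value applies: θ = 38.7°.
That fraction of the synodic month is 38.7/360 × 29.53 d ≈ 3.18 d.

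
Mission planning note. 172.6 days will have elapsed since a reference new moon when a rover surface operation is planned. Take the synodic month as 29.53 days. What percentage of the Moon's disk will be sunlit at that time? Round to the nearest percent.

22%

Reduce mod P: 172.6 − 5×29.53 = 24.95 d into the current lunation.
Elongation θ = 360° × 24.95/29.53 ≈ 304.2°.
Illuminated fraction = (1 − cos 304.2°)/2 = (1 − 0.562)/2 ≈ 0.219, so 22%.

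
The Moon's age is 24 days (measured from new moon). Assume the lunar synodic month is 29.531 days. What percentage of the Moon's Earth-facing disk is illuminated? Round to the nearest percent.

31%

The Moon has covered 24/29.531 of its cycle, so θ ≈ 360° × 24/29.531 = 292.6°.
Illuminated fraction = (1 − cos 292.6°)/2 = (1 − 0.384)/2 ≈ 0.308, so 31%.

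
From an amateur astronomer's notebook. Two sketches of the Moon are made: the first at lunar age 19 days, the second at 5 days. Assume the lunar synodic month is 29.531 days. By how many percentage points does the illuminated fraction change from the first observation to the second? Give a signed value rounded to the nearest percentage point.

θ₁ = 360° × 19/29.531 = 231.6°, f₁ = (1 − cos θ₁)/2 = 0.810.
θ₂ = 360° × 5/29.531 = 61.0°, f₂ = (1 − cos θ₂)/2 = 0.257.
Change = f₂ − f₁ = -0.553 → -55 percentage points.

-55 pp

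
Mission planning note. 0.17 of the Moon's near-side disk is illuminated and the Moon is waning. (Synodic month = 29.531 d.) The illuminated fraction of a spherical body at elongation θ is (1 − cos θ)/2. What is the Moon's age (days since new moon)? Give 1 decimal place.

From f = (1 − cos θ)/2: cos θ = 1 − 2×0.17 = 0.660; arccos → 48.7°.
Since the Moon is past full (waning), take the reflex angle: θ = 360° − 48.7° = 311.3°.
That fraction of the synodic month is 311.3/360 × 29.531 d ≈ 25.54 d.

25.5 days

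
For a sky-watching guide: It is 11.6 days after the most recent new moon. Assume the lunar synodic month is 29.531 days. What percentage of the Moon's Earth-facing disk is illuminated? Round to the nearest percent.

Phase angle: θ = 360°·(11.6 d)/(29.531 d) = 141.4°.
With cos θ = (-0.782), the lit fraction is (1 − (-0.782))/2 ≈ 0.891, so 89%.

89%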